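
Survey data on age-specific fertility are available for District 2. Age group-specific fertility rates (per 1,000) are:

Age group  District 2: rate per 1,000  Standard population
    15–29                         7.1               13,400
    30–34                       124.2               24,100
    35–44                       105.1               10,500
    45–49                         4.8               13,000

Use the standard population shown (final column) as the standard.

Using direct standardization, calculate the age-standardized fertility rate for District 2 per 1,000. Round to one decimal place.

69.7

Standard total = 61,000; weights = 0.2197, 0.3951, 0.1721, 0.2131.
Standardized rate: 0.2197×7.1 + 0.3951×124.2 + 0.1721×105.1 + 0.2131×4.8 = 69.7428 per 1,000.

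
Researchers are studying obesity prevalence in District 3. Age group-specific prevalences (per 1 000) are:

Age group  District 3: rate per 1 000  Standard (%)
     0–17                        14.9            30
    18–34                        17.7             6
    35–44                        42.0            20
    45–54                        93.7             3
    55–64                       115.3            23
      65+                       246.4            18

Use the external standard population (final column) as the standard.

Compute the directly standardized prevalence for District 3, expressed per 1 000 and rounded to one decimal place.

Standard weights: 0.30, 0.06, 0.20, 0.03, 0.23, 0.18.
Standardized rate: 0.3000×14.9 + 0.0600×17.7 + 0.2000×42.0 + 0.0300×93.7 + 0.2300×115.3 + 0.1800×246.4 = 87.6140 per 1 000.

87.6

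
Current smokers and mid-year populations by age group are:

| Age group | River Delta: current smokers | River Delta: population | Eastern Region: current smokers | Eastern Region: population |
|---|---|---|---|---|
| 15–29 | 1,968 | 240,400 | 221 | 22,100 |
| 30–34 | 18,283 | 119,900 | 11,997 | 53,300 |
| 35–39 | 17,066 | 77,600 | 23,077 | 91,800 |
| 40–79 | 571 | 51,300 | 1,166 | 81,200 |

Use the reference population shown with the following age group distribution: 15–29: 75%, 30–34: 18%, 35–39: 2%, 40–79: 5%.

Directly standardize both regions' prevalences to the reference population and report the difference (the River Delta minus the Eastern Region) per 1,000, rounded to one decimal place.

-15.2

Age-specific rates per 1,000 for the River Delta: 8.186, 152.485, 219.923, 11.131.
For the Eastern Region: 10.000, 225.084, 251.383, 14.360.
Standard weights: 0.75, 0.18, 0.02, 0.05.
The River Delta: 0.7500×8.186 + 0.1800×152.485 + 0.0200×219.923 + 0.0500×11.131 = 38.5421 per 1,000.
The Eastern Region: 0.7500×10.000 + 0.1800×225.084 + 0.0200×251.383 + 0.0500×14.360 = 53.7608 per 1,000.
Difference = 38.5421 − 53.7608 = -15.2187.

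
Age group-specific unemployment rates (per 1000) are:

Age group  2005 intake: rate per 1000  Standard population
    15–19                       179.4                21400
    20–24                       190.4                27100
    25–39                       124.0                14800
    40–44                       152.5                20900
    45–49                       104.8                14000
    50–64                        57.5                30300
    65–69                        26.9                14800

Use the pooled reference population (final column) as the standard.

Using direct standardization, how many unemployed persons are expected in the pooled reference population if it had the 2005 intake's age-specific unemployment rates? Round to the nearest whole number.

17629

Expected unemployed persons = Σ (standard pop × age-specific rate ÷ 1000)
= 21400×179.4/1000 + 27100×190.4/1000 + 14800×124.0/1000 + 20900×152.5/1000 + 14000×104.8/1000 + 30300×57.5/1000 + 14800×26.9/1000
= 3839.16 + 5159.84 + 1835.20 + 3187.25 + 1467.20 + 1742.25 + 398.12 = 17629.02.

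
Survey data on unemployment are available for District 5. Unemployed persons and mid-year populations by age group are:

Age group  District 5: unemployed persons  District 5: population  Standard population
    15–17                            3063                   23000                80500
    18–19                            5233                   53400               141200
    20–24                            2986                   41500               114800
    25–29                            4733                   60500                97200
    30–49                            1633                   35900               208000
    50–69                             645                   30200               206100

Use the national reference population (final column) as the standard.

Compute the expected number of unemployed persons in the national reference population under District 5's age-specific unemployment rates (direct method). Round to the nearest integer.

54285

Age-specific rates per 1000 for District 5: 133.174, 97.996, 71.952, 78.231, 45.487, 21.358.
Expected unemployed persons = Σ (standard pop × age-specific rate ÷ 1000)
= 80500×133.174/1000 + 141200×97.996/1000 + 114800×71.952/1000 + 97200×78.231/1000 + 208000×45.487/1000 + 206100×21.358/1000
= 10720.50 + 13837.07 + 8260.07 + 7604.09 + 9461.39 + 4401.80 = 54284.93.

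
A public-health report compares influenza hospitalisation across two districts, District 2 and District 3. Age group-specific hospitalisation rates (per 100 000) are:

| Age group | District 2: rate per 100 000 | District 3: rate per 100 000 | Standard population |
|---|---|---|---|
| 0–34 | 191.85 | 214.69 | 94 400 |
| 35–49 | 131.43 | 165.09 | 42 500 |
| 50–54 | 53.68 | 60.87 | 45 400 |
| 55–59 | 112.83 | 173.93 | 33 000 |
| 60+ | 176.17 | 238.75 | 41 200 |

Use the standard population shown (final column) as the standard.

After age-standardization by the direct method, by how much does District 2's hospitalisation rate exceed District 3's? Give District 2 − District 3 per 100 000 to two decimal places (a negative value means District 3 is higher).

-33.17

Standard total = 256 500; weights = 0.3680, 0.1657, 0.1770, 0.1287, 0.1606.
District 2: 0.3680×191.85 + 0.1657×131.43 + 0.1770×53.68 + 0.1287×112.83 + 0.1606×176.17 = 144.6982 per 100 000.
District 3: 0.3680×214.69 + 0.1657×165.09 + 0.1770×60.87 + 0.1287×173.93 + 0.1606×238.75 = 177.8665 per 100 000.
Difference = 144.6982 − 177.8665 = -33.1683.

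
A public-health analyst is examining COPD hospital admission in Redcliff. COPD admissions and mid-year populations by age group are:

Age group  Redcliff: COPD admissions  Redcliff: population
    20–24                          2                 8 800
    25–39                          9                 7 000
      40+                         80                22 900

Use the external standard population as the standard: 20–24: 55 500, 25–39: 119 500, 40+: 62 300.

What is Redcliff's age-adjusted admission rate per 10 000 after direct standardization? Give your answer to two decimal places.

16.18

Age-specific rates per 10 000 for Redcliff: 2.27, 12.86, 34.93.
Standard total = 237 300; weights = 0.2339, 0.5036, 0.2625.
Standardized rate: 0.2339×2.27 + 0.5036×12.86 + 0.2625×34.93 = 16.1778 per 10 000.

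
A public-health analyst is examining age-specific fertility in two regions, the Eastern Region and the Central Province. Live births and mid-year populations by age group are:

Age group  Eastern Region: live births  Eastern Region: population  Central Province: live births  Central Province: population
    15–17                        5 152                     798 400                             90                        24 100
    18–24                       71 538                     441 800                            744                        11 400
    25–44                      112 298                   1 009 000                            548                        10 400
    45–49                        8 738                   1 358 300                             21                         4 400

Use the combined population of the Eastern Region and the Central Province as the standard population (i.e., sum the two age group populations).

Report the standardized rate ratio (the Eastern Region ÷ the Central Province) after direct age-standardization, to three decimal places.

Age-specific rates per 1 000 for the Eastern Region: 6.453, 161.924, 111.296, 6.433.
For the Central Province: 3.734, 65.263, 52.692, 4.773.
Combined standard total = 3 657 800; weights = 0.2249, 0.1239, 0.2787, 0.3725.
The Eastern Region: 0.2249×6.453 + 0.1239×161.924 + 0.2787×111.296 + 0.3725×6.433 = 54.9273 per 1 000.
The Central Province: 0.2249×3.734 + 0.1239×65.263 + 0.2787×52.692 + 0.3725×4.773 = 25.3888 per 1 000.
Ratio = 54.9273 ÷ 25.3888 = 2.16345.

2.163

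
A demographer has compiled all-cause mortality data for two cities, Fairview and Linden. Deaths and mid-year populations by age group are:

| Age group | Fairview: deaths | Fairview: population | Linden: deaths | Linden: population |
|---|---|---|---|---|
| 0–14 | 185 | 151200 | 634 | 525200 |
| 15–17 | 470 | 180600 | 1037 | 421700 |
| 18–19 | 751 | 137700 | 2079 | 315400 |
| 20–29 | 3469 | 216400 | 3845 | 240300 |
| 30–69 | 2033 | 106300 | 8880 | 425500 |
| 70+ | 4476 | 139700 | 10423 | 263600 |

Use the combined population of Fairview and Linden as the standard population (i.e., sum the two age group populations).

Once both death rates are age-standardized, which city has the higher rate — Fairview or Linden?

Age-specific rates per 1000 for Fairview: 1.224, 2.602, 5.454, 16.030, 19.125, 32.040.
For Linden: 1.207, 2.459, 6.592, 16.001, 20.870, 39.541.
Combined standard total = 3123600; weights = 0.2165, 0.1928, 0.1451, 0.1462, 0.1703, 0.1291.
Fairview: 0.2165×1.224 + 0.1928×2.602 + 0.1451×5.454 + 0.1462×16.030 + 0.1703×19.125 + 0.1291×32.040 = 11.2946 per 1000.
Linden: 0.2165×1.207 + 0.1928×2.459 + 0.1451×6.592 + 0.1462×16.001 + 0.1703×20.870 + 0.1291×39.541 = 12.6896 per 1000.

Linden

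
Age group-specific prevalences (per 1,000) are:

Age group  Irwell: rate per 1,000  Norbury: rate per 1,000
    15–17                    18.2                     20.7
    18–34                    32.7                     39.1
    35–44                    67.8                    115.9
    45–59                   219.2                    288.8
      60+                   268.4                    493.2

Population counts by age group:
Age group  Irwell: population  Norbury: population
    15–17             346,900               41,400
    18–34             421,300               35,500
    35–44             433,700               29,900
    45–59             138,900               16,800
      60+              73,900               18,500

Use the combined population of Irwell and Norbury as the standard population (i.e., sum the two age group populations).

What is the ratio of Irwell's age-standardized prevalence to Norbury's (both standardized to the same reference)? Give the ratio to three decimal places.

Combined standard total = 1,556,800; weights = 0.2494, 0.2934, 0.2978, 0.1000, 0.0594.
Irwell: 0.2494×18.2 + 0.2934×32.7 + 0.2978×67.8 + 0.1000×219.2 + 0.0594×268.4 = 72.1776 per 1,000.
Norbury: 0.2494×20.7 + 0.2934×39.1 + 0.2978×115.9 + 0.1000×288.8 + 0.0594×493.2 = 109.3061 per 1,000.
Ratio = 72.1776 ÷ 109.3061 = 0.66033.

0.660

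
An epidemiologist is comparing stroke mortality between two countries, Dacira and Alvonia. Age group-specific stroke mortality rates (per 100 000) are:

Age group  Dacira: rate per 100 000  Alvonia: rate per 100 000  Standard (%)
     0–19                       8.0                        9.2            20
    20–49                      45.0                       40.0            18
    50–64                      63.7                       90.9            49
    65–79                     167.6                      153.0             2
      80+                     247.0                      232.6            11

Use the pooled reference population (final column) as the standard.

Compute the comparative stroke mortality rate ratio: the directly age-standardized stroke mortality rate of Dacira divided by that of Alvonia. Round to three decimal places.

0.869

Standard weights: 0.20, 0.18, 0.49, 0.02, 0.11.
Dacira: 0.2000×8.0 + 0.1800×45.0 + 0.4900×63.7 + 0.0200×167.6 + 0.1100×247.0 = 71.4350 per 100 000.
Alvonia: 0.2000×9.2 + 0.1800×40.0 + 0.4900×90.9 + 0.0200×153.0 + 0.1100×232.6 = 82.2270 per 100 000.
Ratio = 71.4350 ÷ 82.2270 = 0.86875.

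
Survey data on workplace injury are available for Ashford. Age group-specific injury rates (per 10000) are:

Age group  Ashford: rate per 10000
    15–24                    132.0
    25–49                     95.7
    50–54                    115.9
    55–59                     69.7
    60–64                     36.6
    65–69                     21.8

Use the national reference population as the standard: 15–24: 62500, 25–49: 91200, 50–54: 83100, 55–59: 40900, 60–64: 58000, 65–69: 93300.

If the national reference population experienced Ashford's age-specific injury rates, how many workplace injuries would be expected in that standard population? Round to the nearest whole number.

Expected workplace injuries = Σ (standard pop × age-specific rate ÷ 10000)
= 62500×132.0/10000 + 91200×95.7/10000 + 83100×115.9/10000 + 40900×69.7/10000 + 58000×36.6/10000 + 93300×21.8/10000
= 825.00 + 872.78 + 963.13 + 285.07 + 212.28 + 203.39 = 3361.66.

3362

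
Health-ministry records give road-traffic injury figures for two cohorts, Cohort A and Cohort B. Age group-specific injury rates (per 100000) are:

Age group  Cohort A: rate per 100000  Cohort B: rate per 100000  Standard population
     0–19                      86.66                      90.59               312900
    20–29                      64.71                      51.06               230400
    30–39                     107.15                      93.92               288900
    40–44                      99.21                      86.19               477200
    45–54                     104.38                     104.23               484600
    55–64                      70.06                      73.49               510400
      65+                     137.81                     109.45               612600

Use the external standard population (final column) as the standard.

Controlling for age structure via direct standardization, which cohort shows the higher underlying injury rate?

Standard total = 2917000; weights = 0.1073, 0.0790, 0.0990, 0.1636, 0.1661, 0.1750, 0.2100.
Cohort A: 0.1073×86.66 + 0.0790×64.71 + 0.0990×107.15 + 0.1636×99.21 + 0.1661×104.38 + 0.1750×70.06 + 0.2100×137.81 = 99.7900 per 100000.
Cohort B: 0.1073×90.59 + 0.0790×51.06 + 0.0990×93.92 + 0.1636×86.19 + 0.1661×104.23 + 0.1750×73.49 + 0.2100×109.45 = 90.3124 per 100000.

Cohort A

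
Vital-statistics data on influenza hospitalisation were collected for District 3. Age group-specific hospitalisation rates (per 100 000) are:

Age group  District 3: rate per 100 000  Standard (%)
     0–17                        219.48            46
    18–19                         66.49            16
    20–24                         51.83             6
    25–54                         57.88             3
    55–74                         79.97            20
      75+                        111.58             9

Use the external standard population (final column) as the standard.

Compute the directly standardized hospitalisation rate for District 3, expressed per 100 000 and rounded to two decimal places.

Standard weights: 0.46, 0.16, 0.06, 0.03, 0.20, 0.09.
Standardized rate: 0.4600×219.48 + 0.1600×66.49 + 0.0600×51.83 + 0.0300×57.88 + 0.2000×79.97 + 0.0900×111.58 = 142.4816 per 100 000.

142.48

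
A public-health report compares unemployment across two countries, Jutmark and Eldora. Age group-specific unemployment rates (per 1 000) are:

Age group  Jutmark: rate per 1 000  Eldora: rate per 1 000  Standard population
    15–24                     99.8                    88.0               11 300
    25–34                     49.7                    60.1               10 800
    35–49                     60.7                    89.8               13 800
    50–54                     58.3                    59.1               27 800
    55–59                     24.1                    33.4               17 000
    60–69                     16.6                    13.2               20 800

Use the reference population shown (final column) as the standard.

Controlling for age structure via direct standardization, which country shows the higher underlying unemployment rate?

Standard total = 101 500; weights = 0.1113, 0.1064, 0.1360, 0.2739, 0.1675, 0.2049.
Jutmark: 0.1113×99.8 + 0.1064×49.7 + 0.1360×60.7 + 0.2739×58.3 + 0.1675×24.1 + 0.2049×16.6 = 48.0579 per 1 000.
Eldora: 0.1113×88.0 + 0.1064×60.1 + 0.1360×89.8 + 0.2739×59.1 + 0.1675×33.4 + 0.2049×13.2 = 52.8873 per 1 000.

Eldora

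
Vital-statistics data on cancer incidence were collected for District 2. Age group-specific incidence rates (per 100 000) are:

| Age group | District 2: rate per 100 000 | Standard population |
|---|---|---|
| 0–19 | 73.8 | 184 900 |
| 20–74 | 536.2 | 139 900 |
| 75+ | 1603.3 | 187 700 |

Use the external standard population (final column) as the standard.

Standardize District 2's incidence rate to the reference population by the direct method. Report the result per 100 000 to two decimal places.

760.19

Standard total = 512 500; weights = 0.3608, 0.2730, 0.3662.
Standardized rate: 0.3608×73.8 + 0.2730×536.2 + 0.3662×1603.3 = 760.1940 per 100 000.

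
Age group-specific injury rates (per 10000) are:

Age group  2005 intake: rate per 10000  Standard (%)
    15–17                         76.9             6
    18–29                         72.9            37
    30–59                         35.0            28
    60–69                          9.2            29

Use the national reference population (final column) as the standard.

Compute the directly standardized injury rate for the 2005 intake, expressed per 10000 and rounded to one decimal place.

Standard weights: 0.06, 0.37, 0.28, 0.29.
Standardized rate: 0.0600×76.9 + 0.3700×72.9 + 0.2800×35.0 + 0.2900×9.2 = 44.0550 per 10000.

44.1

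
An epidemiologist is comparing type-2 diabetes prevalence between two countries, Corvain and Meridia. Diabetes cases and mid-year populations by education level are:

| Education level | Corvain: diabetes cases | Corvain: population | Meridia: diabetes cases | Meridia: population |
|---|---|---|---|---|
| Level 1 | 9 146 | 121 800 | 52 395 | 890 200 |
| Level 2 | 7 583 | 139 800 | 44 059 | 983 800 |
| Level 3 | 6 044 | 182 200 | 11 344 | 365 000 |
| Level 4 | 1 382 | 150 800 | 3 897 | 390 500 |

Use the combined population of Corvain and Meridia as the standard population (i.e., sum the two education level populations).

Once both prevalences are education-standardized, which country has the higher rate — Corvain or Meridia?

Education-specific rates per 1 000 for Corvain: 75.090, 54.242, 33.172, 9.164.
For Meridia: 58.858, 44.785, 31.079, 9.980.
Combined standard total = 3 224 100; weights = 0.3139, 0.3485, 0.1697, 0.1679.
Corvain: 0.3139×75.090 + 0.3485×54.242 + 0.1697×33.172 + 0.1679×9.164 = 49.6418 per 1 000.
Meridia: 0.3139×58.858 + 0.3485×44.785 + 0.1697×31.079 + 0.1679×9.980 = 41.0323 per 1 000.
The crude rates (40.62 vs 42.48) would put Meridia higher, but that reflects its education composition; once standardized to a common education structure, Corvain has the higher underlying rate.

Corvain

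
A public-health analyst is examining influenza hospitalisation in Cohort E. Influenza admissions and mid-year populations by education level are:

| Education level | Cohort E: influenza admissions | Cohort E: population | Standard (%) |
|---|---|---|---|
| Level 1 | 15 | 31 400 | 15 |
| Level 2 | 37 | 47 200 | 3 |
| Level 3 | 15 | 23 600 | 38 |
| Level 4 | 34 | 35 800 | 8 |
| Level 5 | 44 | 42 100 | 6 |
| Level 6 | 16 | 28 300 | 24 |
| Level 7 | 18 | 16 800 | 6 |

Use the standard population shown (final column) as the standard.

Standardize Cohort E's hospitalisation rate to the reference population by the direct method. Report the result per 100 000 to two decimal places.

Education-specific rates per 100 000 for Cohort E: 47.77, 78.39, 63.56, 94.97, 104.51, 56.54, 107.14.
Standard weights: 0.15, 0.03, 0.38, 0.08, 0.06, 0.24, 0.06.
Standardized rate: 0.1500×47.77 + 0.0300×78.39 + 0.3800×63.56 + 0.0800×94.97 + 0.0600×104.51 + 0.2400×56.54 + 0.0600×107.14 = 67.5359 per 100 000.

67.54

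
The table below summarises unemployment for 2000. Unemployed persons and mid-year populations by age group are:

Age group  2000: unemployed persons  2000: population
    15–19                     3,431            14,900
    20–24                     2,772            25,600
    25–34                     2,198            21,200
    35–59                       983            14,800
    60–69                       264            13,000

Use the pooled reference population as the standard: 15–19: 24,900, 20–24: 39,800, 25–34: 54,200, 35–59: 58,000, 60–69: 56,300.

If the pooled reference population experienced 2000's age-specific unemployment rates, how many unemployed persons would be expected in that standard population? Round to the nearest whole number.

20658

Age-specific rates per 1,000 for 2000: 230.268, 108.281, 103.679, 66.419, 20.308.
Expected unemployed persons = Σ (standard pop × age-specific rate ÷ 1,000)
= 24,900×230.268/1,000 + 39,800×108.281/1,000 + 54,200×103.679/1,000 + 58,000×66.419/1,000 + 56,300×20.308/1,000
= 5733.68 + 4309.59 + 5619.42 + 3852.30 + 1143.32 = 20658.31.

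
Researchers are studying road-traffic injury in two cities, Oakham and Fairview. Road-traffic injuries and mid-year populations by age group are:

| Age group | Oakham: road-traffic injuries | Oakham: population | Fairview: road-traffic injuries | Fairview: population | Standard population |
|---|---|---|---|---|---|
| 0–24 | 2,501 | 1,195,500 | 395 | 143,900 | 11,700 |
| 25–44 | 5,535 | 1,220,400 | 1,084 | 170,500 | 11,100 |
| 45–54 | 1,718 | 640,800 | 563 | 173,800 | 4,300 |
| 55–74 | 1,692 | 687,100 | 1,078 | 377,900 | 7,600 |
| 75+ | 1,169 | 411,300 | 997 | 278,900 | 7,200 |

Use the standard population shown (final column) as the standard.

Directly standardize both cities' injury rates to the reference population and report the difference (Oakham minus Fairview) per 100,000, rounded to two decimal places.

Age-specific rates per 100,000 for Oakham: 209.20, 453.54, 268.10, 246.25, 284.22.
For Fairview: 274.50, 635.78, 323.94, 285.26, 357.48.
Standard total = 41,900; weights = 0.2792, 0.2649, 0.1026, 0.1814, 0.1718.
Oakham: 0.2792×209.20 + 0.2649×453.54 + 0.1026×268.10 + 0.1814×246.25 + 0.1718×284.22 = 299.5870 per 100,000.
Fairview: 0.2792×274.50 + 0.2649×635.78 + 0.1026×323.94 + 0.1814×285.26 + 0.1718×357.48 = 391.4907 per 100,000.
Difference = 299.5870 − 391.4907 = -91.9038.

-91.90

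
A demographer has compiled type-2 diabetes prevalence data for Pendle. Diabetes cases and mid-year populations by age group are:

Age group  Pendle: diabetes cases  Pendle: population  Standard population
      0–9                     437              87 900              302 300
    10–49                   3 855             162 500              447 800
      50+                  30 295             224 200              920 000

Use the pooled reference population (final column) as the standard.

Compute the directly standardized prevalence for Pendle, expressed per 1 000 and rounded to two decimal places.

81.70

Age-specific rates per 1 000 for Pendle: 4.972, 23.723, 135.125.
Standard total = 1 670 100; weights = 0.1810, 0.2681, 0.5509.
Standardized rate: 0.1810×4.972 + 0.2681×23.723 + 0.5509×135.125 = 81.6963 per 1 000.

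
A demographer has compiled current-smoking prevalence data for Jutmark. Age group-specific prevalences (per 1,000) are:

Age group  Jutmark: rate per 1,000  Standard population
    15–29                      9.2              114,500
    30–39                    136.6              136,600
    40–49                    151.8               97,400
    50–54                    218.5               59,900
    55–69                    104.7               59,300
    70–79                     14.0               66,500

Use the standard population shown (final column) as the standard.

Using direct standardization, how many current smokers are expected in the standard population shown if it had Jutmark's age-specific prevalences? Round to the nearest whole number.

54726

Expected current smokers = Σ (standard pop × age-specific rate ÷ 1,000)
= 114,500×9.2/1,000 + 136,600×136.6/1,000 + 97,400×151.8/1,000 + 59,900×218.5/1,000 + 59,300×104.7/1,000 + 66,500×14.0/1,000
= 1053.40 + 18659.56 + 14785.32 + 13088.15 + 6208.71 + 931.00 = 54726.14.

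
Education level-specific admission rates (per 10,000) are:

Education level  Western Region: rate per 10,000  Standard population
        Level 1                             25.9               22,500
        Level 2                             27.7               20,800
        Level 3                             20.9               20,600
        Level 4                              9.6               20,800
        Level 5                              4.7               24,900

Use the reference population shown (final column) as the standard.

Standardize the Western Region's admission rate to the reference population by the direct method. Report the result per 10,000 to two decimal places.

17.39

Standard total = 109,600; weights = 0.2053, 0.1898, 0.1880, 0.1898, 0.2272.
Standardized rate: 0.2053×25.9 + 0.1898×27.7 + 0.1880×20.9 + 0.1898×9.6 + 0.2272×4.7 = 17.3920 per 10,000.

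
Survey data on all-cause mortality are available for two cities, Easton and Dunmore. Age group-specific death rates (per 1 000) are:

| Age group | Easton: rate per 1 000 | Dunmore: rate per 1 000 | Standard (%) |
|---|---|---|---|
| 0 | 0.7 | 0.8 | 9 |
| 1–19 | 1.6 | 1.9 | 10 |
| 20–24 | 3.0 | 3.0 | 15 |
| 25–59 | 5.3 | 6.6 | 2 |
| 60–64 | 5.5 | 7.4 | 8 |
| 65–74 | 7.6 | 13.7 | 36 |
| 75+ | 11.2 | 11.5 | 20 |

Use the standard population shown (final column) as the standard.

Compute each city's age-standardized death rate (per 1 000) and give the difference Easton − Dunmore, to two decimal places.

-2.47

Standard weights: 0.09, 0.10, 0.15, 0.02, 0.08, 0.36, 0.20.
Easton: 0.0900×0.7 + 0.1000×1.6 + 0.1500×3.0 + 0.0200×5.3 + 0.0800×5.5 + 0.3600×7.6 + 0.2000×11.2 = 6.1950 per 1 000.
Dunmore: 0.0900×0.8 + 0.1000×1.9 + 0.1500×3.0 + 0.0200×6.6 + 0.0800×7.4 + 0.3600×13.7 + 0.2000×11.5 = 8.6680 per 1 000.
Difference = 6.1950 − 8.6680 = -2.4730.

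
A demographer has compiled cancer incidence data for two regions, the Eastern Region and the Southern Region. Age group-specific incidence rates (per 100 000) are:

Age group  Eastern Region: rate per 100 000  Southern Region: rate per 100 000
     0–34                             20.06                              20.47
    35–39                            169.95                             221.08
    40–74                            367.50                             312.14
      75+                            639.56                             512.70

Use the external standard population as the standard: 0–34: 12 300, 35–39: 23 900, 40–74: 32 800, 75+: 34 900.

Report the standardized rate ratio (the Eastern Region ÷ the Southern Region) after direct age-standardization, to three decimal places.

1.149

Standard total = 103 900; weights = 0.1184, 0.2300, 0.3157, 0.3359.
The Eastern Region: 0.1184×20.06 + 0.2300×169.95 + 0.3157×367.50 + 0.3359×639.56 = 372.3117 per 100 000.
The Southern Region: 0.1184×20.47 + 0.2300×221.08 + 0.3157×312.14 + 0.3359×512.70 = 324.0329 per 100 000.
Ratio = 372.3117 ÷ 324.0329 = 1.14899.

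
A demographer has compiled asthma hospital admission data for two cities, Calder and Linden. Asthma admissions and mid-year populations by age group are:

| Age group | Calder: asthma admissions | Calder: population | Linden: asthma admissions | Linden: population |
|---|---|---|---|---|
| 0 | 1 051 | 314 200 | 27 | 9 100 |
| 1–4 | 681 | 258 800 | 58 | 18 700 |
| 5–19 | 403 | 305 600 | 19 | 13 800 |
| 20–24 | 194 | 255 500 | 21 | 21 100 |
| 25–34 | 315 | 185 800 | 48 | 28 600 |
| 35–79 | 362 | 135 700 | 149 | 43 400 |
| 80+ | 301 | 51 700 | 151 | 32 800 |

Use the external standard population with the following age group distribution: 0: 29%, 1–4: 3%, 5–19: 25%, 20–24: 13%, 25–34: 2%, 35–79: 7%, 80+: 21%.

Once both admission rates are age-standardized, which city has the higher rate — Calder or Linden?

Age-specific rates per 10 000 for Calder: 33.45, 26.31, 13.19, 7.59, 16.95, 26.68, 58.22.
For Linden: 29.67, 31.02, 13.77, 9.95, 16.78, 34.33, 46.04.
Standard weights: 0.29, 0.03, 0.25, 0.13, 0.02, 0.07, 0.21.
Calder: 0.2900×33.45 + 0.0300×26.31 + 0.2500×13.19 + 0.1300×7.59 + 0.0200×16.95 + 0.0700×26.68 + 0.2100×58.22 = 29.2065 per 10 000.
Linden: 0.2900×29.67 + 0.0300×31.02 + 0.2500×13.77 + 0.1300×9.95 + 0.0200×16.78 + 0.0700×34.33 + 0.2100×46.04 = 26.6773 per 10 000.
The crude rates (21.94 vs 28.24) would put Linden higher, but that reflects its age composition; once standardized to a common age structure, Calder has the higher underlying rate.

Calder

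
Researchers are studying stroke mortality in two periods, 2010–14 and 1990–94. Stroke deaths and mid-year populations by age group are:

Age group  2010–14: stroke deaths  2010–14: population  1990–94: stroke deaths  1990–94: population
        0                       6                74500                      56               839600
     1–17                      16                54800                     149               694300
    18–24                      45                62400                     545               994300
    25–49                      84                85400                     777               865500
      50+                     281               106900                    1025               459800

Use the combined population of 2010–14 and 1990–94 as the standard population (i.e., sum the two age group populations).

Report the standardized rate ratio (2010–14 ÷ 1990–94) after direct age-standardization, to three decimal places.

Age-specific rates per 100000 for 2010–14: 8.05, 29.20, 72.12, 98.36, 262.86.
For 1990–94: 6.67, 21.46, 54.81, 89.77, 222.92.
Combined standard total = 4237500; weights = 0.2157, 0.1768, 0.2494, 0.2244, 0.1337.
2010–14: 0.2157×8.05 + 0.1768×29.20 + 0.2494×72.12 + 0.2244×98.36 + 0.1337×262.86 = 82.1081 per 100000.
1990–94: 0.2157×6.67 + 0.1768×21.46 + 0.2494×54.81 + 0.2244×89.77 + 0.1337×222.92 = 68.8591 per 100000.
Ratio = 82.1081 ÷ 68.8591 = 1.19241.

1.192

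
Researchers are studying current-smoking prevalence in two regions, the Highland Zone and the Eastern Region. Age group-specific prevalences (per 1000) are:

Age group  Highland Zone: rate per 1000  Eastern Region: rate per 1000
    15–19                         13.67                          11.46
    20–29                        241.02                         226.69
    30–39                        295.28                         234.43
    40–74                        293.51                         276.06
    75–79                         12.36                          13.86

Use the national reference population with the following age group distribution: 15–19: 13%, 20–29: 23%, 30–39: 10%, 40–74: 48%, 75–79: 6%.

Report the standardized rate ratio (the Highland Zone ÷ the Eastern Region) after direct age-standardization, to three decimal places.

Standard weights: 0.13, 0.23, 0.10, 0.48, 0.06.
The Highland Zone: 0.1300×13.67 + 0.2300×241.02 + 0.1000×295.28 + 0.4800×293.51 + 0.0600×12.36 = 228.3661 per 1000.
The Eastern Region: 0.1300×11.46 + 0.2300×226.69 + 0.1000×234.43 + 0.4800×276.06 + 0.0600×13.86 = 210.4119 per 1000.
Ratio = 228.3661 ÷ 210.4119 = 1.08533.

1.085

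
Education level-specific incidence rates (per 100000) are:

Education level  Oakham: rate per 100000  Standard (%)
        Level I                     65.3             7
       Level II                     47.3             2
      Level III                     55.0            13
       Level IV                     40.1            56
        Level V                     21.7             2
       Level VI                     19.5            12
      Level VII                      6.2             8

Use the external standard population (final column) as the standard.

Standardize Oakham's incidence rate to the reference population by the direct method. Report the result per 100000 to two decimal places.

38.39

Standard weights: 0.07, 0.02, 0.13, 0.56, 0.02, 0.12, 0.08.
Standardized rate: 0.0700×65.3 + 0.0200×47.3 + 0.1300×55.0 + 0.5600×40.1 + 0.0200×21.7 + 0.1200×19.5 + 0.0800×6.2 = 38.3930 per 100000.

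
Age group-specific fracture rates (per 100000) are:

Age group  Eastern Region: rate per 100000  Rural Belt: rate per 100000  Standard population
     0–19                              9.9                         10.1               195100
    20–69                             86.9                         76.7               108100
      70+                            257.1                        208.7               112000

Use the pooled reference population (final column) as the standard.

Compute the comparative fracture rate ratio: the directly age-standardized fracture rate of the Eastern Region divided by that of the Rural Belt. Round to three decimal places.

Standard total = 415200; weights = 0.4699, 0.2604, 0.2697.
The Eastern Region: 0.4699×9.9 + 0.2604×86.9 + 0.2697×257.1 = 96.6295 per 100000.
The Rural Belt: 0.4699×10.1 + 0.2604×76.7 + 0.2697×208.7 = 81.0120 per 100000.
Ratio = 96.6295 ÷ 81.0120 = 1.19278.

1.193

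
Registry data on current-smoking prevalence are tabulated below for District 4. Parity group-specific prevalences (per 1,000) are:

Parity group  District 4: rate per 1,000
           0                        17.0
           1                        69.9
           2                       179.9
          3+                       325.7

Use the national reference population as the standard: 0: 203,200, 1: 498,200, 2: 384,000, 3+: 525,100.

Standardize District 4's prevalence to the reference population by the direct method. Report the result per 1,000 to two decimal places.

Standard total = 1,610,500; weights = 0.1262, 0.3093, 0.2384, 0.3260.
Standardized rate: 0.1262×17.0 + 0.3093×69.9 + 0.2384×179.9 + 0.3260×325.7 = 172.8564 per 1,000.

172.86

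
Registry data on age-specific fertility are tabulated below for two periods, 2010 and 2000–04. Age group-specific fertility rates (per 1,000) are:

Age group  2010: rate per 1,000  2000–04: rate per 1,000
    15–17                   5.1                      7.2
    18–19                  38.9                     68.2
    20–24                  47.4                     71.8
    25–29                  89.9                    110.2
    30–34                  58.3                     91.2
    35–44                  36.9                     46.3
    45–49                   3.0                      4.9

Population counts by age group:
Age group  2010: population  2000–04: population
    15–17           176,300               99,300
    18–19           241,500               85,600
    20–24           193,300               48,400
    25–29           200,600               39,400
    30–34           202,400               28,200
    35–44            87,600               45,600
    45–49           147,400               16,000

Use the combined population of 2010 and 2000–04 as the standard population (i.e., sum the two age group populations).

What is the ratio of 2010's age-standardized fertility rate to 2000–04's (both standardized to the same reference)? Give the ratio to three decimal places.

0.687

Combined standard total = 1,611,600; weights = 0.1710, 0.2030, 0.1500, 0.1489, 0.1431, 0.0827, 0.1014.
2010: 0.1710×5.1 + 0.2030×38.9 + 0.1500×47.4 + 0.1489×89.9 + 0.1431×58.3 + 0.0827×36.9 + 0.1014×3.0 = 40.9603 per 1,000.
2000–04: 0.1710×7.2 + 0.2030×68.2 + 0.1500×71.8 + 0.1489×110.2 + 0.1431×91.2 + 0.0827×46.3 + 0.1014×4.9 = 59.6259 per 1,000.
Ratio = 40.9603 ÷ 59.6259 = 0.68695.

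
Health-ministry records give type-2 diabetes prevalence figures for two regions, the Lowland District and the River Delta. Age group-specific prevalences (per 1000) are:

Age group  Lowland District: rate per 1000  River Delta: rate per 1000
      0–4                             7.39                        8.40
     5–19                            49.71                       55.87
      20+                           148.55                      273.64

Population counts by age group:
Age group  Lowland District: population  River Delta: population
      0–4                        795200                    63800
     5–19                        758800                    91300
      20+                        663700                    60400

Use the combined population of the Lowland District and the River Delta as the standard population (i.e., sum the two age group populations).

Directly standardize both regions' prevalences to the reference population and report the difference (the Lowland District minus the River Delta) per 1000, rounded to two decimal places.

-39.73

Combined standard total = 2433200; weights = 0.3530, 0.3494, 0.2976.
The Lowland District: 0.3530×7.39 + 0.3494×49.71 + 0.2976×148.55 = 64.1836 per 1000.
The River Delta: 0.3530×8.40 + 0.3494×55.87 + 0.2976×273.64 = 103.9181 per 1000.
Difference = 64.1836 − 103.9181 = -39.7345.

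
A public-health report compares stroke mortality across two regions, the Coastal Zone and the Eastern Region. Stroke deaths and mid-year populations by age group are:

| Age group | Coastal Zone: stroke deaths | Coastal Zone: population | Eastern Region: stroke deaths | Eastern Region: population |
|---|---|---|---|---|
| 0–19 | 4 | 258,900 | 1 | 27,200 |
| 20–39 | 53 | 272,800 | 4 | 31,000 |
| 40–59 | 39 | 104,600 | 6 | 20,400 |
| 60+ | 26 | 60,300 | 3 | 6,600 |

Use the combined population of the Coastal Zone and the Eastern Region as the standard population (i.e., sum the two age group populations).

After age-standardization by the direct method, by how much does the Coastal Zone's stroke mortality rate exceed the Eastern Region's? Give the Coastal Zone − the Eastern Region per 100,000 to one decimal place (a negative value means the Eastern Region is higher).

2.8

Age-specific rates per 100,000 for the Coastal Zone: 1.54, 19.43, 37.28, 43.12.
For the Eastern Region: 3.68, 12.90, 29.41, 45.45.
Combined standard total = 781,800; weights = 0.3660, 0.3886, 0.1599, 0.0856.
The Coastal Zone: 0.3660×1.54 + 0.3886×19.43 + 0.1599×37.28 + 0.0856×43.12 = 17.7660 per 100,000.
The Eastern Region: 0.3660×3.68 + 0.3886×12.90 + 0.1599×29.41 + 0.0856×45.45 = 14.9517 per 100,000.
Difference = 17.7660 − 14.9517 = 2.8144.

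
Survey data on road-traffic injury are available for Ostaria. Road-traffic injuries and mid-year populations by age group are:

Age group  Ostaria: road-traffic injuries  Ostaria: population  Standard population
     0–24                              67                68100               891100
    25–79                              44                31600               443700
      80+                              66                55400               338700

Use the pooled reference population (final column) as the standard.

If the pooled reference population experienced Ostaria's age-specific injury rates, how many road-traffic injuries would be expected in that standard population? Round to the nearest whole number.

Age-specific rates per 100000 for Ostaria: 98.38, 139.24, 119.13.
Expected road-traffic injuries = Σ (standard pop × age-specific rate ÷ 100000)
= 891100×98.38/100000 + 443700×139.24/100000 + 338700×119.13/100000
= 876.71 + 617.81 + 403.51 = 1898.02.

1898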